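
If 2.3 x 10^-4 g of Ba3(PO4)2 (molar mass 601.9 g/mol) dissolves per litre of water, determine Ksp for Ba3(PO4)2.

8.8 × 10^-31

Molar solubility s = (2.3 x 10^-4 g/L) / (601.9 g/mol) = 3.82 x 10^-7 M.
Ba3(PO4)2(s) ⇌ 3 Ba^2+ + 2 PO4^3-
For each mole of Ba3(PO4)2 that dissolves: [Ba^2+] = 3s, [PO4^3-] = 2s.
Ksp = [Ba^2+]^3[PO4^3-]^2
Substituting: Ksp = (3s)^3(2s)^2 = 108s^5
Ksp = 108 × (3.82 × 10^-7)^5 = 8.8 × 10^-31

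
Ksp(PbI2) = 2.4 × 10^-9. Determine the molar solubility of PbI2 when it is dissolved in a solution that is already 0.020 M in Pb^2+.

PbI2(s) ⇌ Pb^2+ + 2 I^-
Ksp = [Pb^2+][I^-]^2
Let s be the molar solubility in this solution. [Pb^2+] = 0.020 + s ≈ 0.020, [I^-] = 2s (since the Pb^2+ already present dominates).
Ksp ≈ 0.020 × (2s)^2
s = 1.7 × 10^-4 M
Check: s = 1.7 × 10^-4 ≪ 0.020, so the approximation is valid.

1.7 x 10^-4 M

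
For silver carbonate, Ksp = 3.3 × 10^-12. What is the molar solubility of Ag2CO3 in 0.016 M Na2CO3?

Ag2CO3(s) ⇌ 2 Ag^+ + CO3^2-
Ksp = [Ag^+]^2[CO3^2-]
Let s = moles of Ag2CO3 that dissolve per litre. [Ag^+] = 2s, [CO3^2-] = 0.016 + s ≈ 0.016 (since CO3^2- from Na2CO3 dominates).
Ksp ≈ (2s)^2 × 0.016
s = 7.2 × 10^-6 M
Check: s = 7.2 x 10^-6 ≪ 0.016, so the approximation is valid.

7.2e-6 M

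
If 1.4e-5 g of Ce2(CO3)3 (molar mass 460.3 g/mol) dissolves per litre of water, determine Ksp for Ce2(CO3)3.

Ksp = 2.8 × 10^-36

Molar solubility s = (1.4 × 10^-5 g/L) / (460.3 g/mol) = 3.04 × 10^-8 M.
Ce2(CO3)3(s) ⇌ 2 Ce^3+ + 3 CO3^2-
For each mole of Ce2(CO3)3 that dissolves: [Ce^3+] = 2s, [CO3^2-] = 3s.
Ksp = [Ce^3+]^2[CO3^2-]^3
Substituting: Ksp = (2s)^2(3s)^3 = 108s^5
With s = 3.04 x 10^-8: Ksp = 2.8 × 10^-36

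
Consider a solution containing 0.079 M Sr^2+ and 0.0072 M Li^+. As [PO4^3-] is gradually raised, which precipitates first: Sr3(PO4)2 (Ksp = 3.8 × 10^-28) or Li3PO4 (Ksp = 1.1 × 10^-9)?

Each salt begins to precipitate when Q = Ksp, i.e. when [PO4^3-] reaches its threshold.
For Sr3(PO4)2: 3.8 × 10^-28 = (0.079)^3 × [PO4^3-]^2  ⇒  [PO4^3-] = 8.8 × 10^-13 M.
For Li3PO4: 1.1 × 10^-9 = (0.0072)^3 × [PO4^3-]  ⇒  [PO4^3-] = 2.9 × 10^-3 M.
The salt with the lower threshold [PO4^3-] precipitates first: Sr3(PO4)2.

Sr3(PO4)2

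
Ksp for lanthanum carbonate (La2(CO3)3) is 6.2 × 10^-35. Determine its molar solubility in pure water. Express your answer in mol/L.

La2(CO3)3(s) ⇌ 2 La^3+(aq) + 3 CO3^2-(aq)
Ksp = [La^3+]^2[CO3^2-]^3
For each mole of La2(CO3)3 that dissolves: [La^3+] = 2s, [CO3^2-] = 3s.
Substituting: Ksp = (2s)^2(3s)^3 = 108s^5
s^5 = 6.2 × 10^-35 / 108, so s = 5.6 × 10^-8 M

s ≈ 5.6 × 10^-8 M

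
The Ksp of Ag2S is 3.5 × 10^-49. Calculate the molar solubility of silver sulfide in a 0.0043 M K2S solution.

s ≈ 4.5e-24 M

Ag2S(s) <=> 2 Ag^+ + S^2-
Ksp = [Ag^+]^2[S^2-]
Let s = moles of Ag2S that dissolve per litre. [Ag^+] = 2s, [S^2-] = 0.0043 + s ≈ 0.0043 (since S^2- from K2S dominates).
Ksp ≈ (2s)^2 × 0.0043
s = 4.5 x 10^-24 M
Check: s = 4.5 × 10^-24 ≪ 0.0043, so the approximation is valid.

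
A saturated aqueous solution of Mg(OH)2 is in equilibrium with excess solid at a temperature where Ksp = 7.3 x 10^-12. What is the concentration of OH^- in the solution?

[OH^-] = 2.4e-4 M

Mg(OH)2(s) ⇌ Mg^2+(aq) + 2 OH^-(aq)
Ksp = [Mg^2+][OH^-]^2
Let s = molar solubility. Then [Mg^2+] = s and [OH^-] = 2s.
Substituting: Ksp = s(2s)^2 = 4s^3
Solving, s = (7.3 x 10^-12/4)^(1/3) = 1.22 × 10^-4 M
[OH^-] = 2s = 2.4 x 10^-4 M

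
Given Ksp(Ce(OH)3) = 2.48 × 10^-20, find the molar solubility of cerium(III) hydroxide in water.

Ce(OH)3(s) ⇌ Ce^3+(aq) + 3 OH^-(aq)
Ksp = [Ce^3+][OH^-]^3
If s mol/L of Ce(OH)3 dissolves, [Ce^3+] = s and [OH^-] = 3s.
So Ksp = s × (3s)^3 = 27s^4
s = (2.48 × 10^-20 / 27)^(1/4) = 5.51 x 10^-6 M

5.51 × 10^-6 M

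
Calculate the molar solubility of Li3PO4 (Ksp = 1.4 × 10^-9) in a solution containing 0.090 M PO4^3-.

s ≈ 8.3 × 10^-4 M

Li3PO4(s) ⇌ 3 Li^+(aq) + PO4^3-(aq)
Ksp = [Li^+]^3[PO4^3-]
If s mol/L dissolves here, [Li^+] = 3s, [PO4^3-] = 0.090 + s ≈ 0.090 (common-ion effect: PO4^3- is already 0.090 M).
Ksp ≈ (3s)^3 × 0.090
s = 8.3 × 10^-4 M
Check: s = 8.3 x 10^-4 ≪ 0.090, so the approximation is valid.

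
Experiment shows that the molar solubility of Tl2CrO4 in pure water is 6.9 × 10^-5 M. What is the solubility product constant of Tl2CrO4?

1.3 x 10^-12

Tl2CrO4(s) ⇌ 2 Tl^+ + CrO4^2-
Let s = molar solubility. Then [Tl^+] = 2s and [CrO4^2-] = s.
Ksp = [Tl^+]^2[CrO4^2-]
Substituting: Ksp = (2s)^2s = 4s^3
With s = 6.9 x 10^-5: Ksp = 1.3 × 10^-12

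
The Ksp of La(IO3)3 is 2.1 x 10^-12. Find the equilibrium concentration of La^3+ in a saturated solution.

La(IO3)3(s) <=> La^3+ + 3 IO3^-
Ksp = [La^3+][IO3^-]^3
Let s = molar solubility. Then [La^3+] = s and [IO3^-] = 3s.
So Ksp = s × (3s)^3 = 27s^4
Solving, s = (2.1 x 10^-12/27)^(1/4) = 5.28 x 10^-4 M
[La^3+] = s = 5.3 x 10^-4 M

5.3e-4 M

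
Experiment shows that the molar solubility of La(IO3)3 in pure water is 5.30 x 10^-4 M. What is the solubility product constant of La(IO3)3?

La(IO3)3(s) ⇌ La^3+(aq) + 3 IO3^-(aq)
If s mol/L of La(IO3)3 dissolves, [La^3+] = s and [IO3^-] = 3s.
Ksp = [La^3+][IO3^-]^3
Ksp = s(3s)^3 = 27s^4
With s = 5.30 x 10^-4: Ksp = 2.13 x 10^-12

Ksp ≈ 2.13 x 10^-12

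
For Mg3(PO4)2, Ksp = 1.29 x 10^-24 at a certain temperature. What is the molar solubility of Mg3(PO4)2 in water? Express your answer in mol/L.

Mg3(PO4)2(s) ⇌ 3 Mg^2+(aq) + 2 PO4^3-(aq)
Ksp = [Mg^2+]^3[PO4^3-]^2
Let s = molar solubility. Then [Mg^2+] = 3s and [PO4^3-] = 2s.
Ksp = (3s)^3(2s)^2 = 108s^5
s = (1.29 x 10^-24 / 108)^(1/5) = 6.54 × 10^-6 M

s ≈ 6.54 × 10^-6 M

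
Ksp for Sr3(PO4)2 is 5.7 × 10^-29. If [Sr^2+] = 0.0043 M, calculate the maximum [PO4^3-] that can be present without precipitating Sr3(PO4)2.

Sr3(PO4)2(s) ⇌ 3 Sr^2+ + 2 PO4^3-
Ksp = [Sr^2+]^3[PO4^3-]^2
Precipitation begins when Q = Ksp. With [Sr^2+] = 0.0043 M:
5.7 × 10^-29 = (0.0043)^3 × [PO4^3-]^2
[PO4^3-] = (5.7 × 10^-29 / 7.95 × 10^-8)^(1/2) = 2.7 × 10^-11 M

2.7e-11 M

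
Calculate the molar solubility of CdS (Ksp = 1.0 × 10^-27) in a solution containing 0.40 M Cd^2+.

CdS(s) ⇌ Cd^2+ + S^2-
Ksp = [Cd^2+][S^2-]
If s mol/L dissolves here, [Cd^2+] = 0.40 + s ≈ 0.40, [S^2-] = s (Ksp is small, so little additional dissolves).
Ksp ≈ 0.40 × s
s = 2.5 × 10^-27 M
Check: s = 2.5 × 10^-27 ≪ 0.40, so the approximation is valid.

s = 2.5e-27 M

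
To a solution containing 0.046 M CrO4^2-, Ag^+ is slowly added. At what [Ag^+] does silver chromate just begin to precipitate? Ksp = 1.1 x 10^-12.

Ag2CrO4(s) ⇌ 2 Ag^+ + CrO4^2-
Ksp = [Ag^+]^2[CrO4^2-]
Precipitation begins when Q = Ksp. With [CrO4^2-] = 0.046 M:
1.1 x 10^-12 = (0.046) × [Ag^+]^2
[Ag^+] = (1.1 x 10^-12 / 4.6 x 10^-2)^(1/2) = 4.9 × 10^-6 M

[Ag^+] = 4.9 × 10^-6 M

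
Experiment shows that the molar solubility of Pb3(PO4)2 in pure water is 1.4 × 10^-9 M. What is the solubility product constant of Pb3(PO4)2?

Pb3(PO4)2(s) ⇌ 3 Pb^2+ + 2 PO4^3-
For each mole of Pb3(PO4)2 that dissolves: [Pb^2+] = 3s, [PO4^3-] = 2s.
Ksp = [Pb^2+]^3[PO4^3-]^2
So Ksp = (3s)^3 × (2s)^2 = 108s^5
Ksp = 108 × (1.4 × 10^-9)^5 = 5.8 × 10^-43

5.8 × 10^-43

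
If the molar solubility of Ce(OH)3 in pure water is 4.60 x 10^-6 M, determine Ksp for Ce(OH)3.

Ksp ≈ 1.21 × 10^-20

Ce(OH)3(s) ⇌ Ce^3+ + 3 OH^-
Let s = molar solubility. Then [Ce^3+] = s and [OH^-] = 3s.
Ksp = [Ce^3+][OH^-]^3
Substituting: Ksp = s(3s)^3 = 27s^4
With s = 4.60 x 10^-6: Ksp = 1.21 × 10^-20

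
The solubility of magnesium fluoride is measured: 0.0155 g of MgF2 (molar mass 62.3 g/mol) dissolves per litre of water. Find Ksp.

Ksp = 6.16e-11

Molar solubility s = (1.55 × 10^-2 g/L) / (62.3 g/mol) = 2.488 x 10^-4 M.
MgF2(s) <=> Mg^2+ + 2 F^-
If s mol/L of MgF2 dissolves, [Mg^2+] = s and [F^-] = 2s.
Ksp = [Mg^2+][F^-]^2
Substituting: Ksp = s(2s)^2 = 4s^3
Ksp = 4 × (2.488 x 10^-4)^3 = 6.16 × 10^-11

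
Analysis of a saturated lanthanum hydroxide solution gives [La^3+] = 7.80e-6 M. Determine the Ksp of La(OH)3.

9.99 × 10^-20

La(OH)3(s) ⇌ La^3+(aq) + 3 OH^-(aq)
Stoichiometry gives [OH^-] = (3/1)[La^3+] = 2.340 × 10^-5 M.
Ksp = [La^3+][OH^-]^3
Ksp = 7.80 × 10^-6 × (2.340 × 10^-5)^3 = 9.99 × 10^-20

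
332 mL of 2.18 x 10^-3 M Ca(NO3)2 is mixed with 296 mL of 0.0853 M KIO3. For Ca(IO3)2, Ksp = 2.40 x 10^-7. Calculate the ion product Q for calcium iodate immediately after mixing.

1.86 × 10^-6

Total volume = 332 + 296 = 628 mL.
[Ca^2+] = 2.18 x 10^-3 × (332/628) = 1.152 × 10^-3 M
[IO3^-] = 8.53 x 10^-2 × (296/628) = 4.021 × 10^-2 M
Ca(IO3)2(s) <=> Ca^2+ + 2 IO3^-, so Q = [Ca^2+][IO3^-]^2
Q = (1.152 x 10^-3)(4.021 × 10^-2)^2 = 1.86 × 10^-6
Q > Ksp, so Ca(IO3)2 will precipitate.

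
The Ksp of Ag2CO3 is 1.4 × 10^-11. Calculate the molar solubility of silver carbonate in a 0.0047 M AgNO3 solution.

Ag2CO3(s) <=> 2 Ag^+(aq) + CO3^2-(aq)
Ksp = [Ag^+]^2[CO3^2-]
Let s be the molar solubility in this solution. [Ag^+] = 0.0047 + 2s ≈ 0.0047, [CO3^2-] = s (since Ag^+ from AgNO3 dominates).
Ksp ≈ (0.0047)^2 × s
s = 6.3 × 10^-7 M
Check: 2s = 1.3 × 10^-6 ≪ 0.0047, so the approximation is valid.

6.3e-7 M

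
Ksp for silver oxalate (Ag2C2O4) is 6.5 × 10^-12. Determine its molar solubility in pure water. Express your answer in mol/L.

Ag2C2O4(s) <=> 2 Ag^+ + C2O4^2-
Ksp = [Ag^+]^2[C2O4^2-]
Let s = molar solubility. Then [Ag^+] = 2s and [C2O4^2-] = s.
Ksp = (2s)^2s = 4s^3
s = (6.5 × 10^-12 / 4)^(1/3) = 1.2 x 10^-4 M

s ≈ 1.2 × 10^-4 M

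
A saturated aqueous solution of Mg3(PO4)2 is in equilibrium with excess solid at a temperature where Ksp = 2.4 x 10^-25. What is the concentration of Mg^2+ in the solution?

Mg3(PO4)2(s) <=> 3 Mg^2+ + 2 PO4^3-
Ksp = [Mg^2+]^3[PO4^3-]^2
With molar solubility s: [Mg^2+] = 3s, [PO4^3-] = 2s.
Substituting: Ksp = (3s)^3(2s)^2 = 108s^5
s^5 = 2.4 x 10^-25 / 108, so s = 4.67 x 10^-6 M
[Mg^2+] = 3s = 1.4 x 10^-5 M

[Mg^2+] ≈ 1.4 x 10^-5 M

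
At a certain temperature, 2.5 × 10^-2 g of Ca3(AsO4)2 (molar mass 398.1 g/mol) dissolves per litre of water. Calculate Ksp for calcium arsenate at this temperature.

Molar solubility s = (2.5 x 10^-2 g/L) / (398.1 g/mol) = 6.28 × 10^-5 M.
Ca3(AsO4)2(s) ⇌ 3 Ca^2+(aq) + 2 AsO4^3-(aq)
Let s = molar solubility. Then [Ca^2+] = 3s and [AsO4^3-] = 2s.
Ksp = [Ca^2+]^3[AsO4^3-]^2
Substituting: Ksp = (3s)^3(2s)^2 = 108s^5
With s = 6.28 x 10^-5: Ksp = 1.1 × 10^-19

Ksp = 1.1 x 10^-19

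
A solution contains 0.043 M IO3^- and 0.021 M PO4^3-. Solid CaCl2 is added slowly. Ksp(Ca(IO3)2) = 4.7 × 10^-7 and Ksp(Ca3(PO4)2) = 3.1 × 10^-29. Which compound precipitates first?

Ca3(PO4)2

Each salt begins to precipitate when Q = Ksp, i.e. when [Ca^2+] reaches its threshold.
For Ca(IO3)2: 4.7 × 10^-7 = (0.043)^2 × [Ca^2+]  ⇒  [Ca^2+] = 2.5 x 10^-4 M.
For Ca3(PO4)2: 3.1 × 10^-29 = (0.021)^2 × [Ca^2+]^3  ⇒  [Ca^2+] = 4.1 × 10^-9 M.
The salt with the lower threshold [Ca^2+] precipitates first: Ca3(PO4)2.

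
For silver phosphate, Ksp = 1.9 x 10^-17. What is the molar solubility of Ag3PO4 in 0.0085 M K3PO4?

Ag3PO4(s) ⇌ 3 Ag^+(aq) + PO4^3-(aq)
Ksp = [Ag^+]^3[PO4^3-]
Let s be the molar solubility in this solution. [Ag^+] = 3s, [PO4^3-] = 0.0085 + s ≈ 0.0085 (since PO4^3- from K3PO4 dominates).
Ksp ≈ (3s)^3 × 0.0085
s = 4.4 x 10^-6 M
Check: s = 4.4 x 10^-6 ≪ 0.0085, so the approximation is valid.

s = 4.4 × 10^-6 M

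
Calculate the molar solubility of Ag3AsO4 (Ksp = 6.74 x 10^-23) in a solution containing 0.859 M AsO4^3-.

Ag3AsO4(s) ⇌ 3 Ag^+(aq) + AsO4^3-(aq)
Ksp = [Ag^+]^3[AsO4^3-]
Let s be the molar solubility in this solution. [Ag^+] = 3s, [AsO4^3-] = 0.859 + s ≈ 0.859 (common-ion effect: AsO4^3- is already 0.859 M).
Ksp ≈ (3s)^3 × 0.859
s = 1.43 × 10^-8 M
Check: s = 1.4 × 10^-8 ≪ 0.859, so the approximation is valid.

s = 1.43e-8 M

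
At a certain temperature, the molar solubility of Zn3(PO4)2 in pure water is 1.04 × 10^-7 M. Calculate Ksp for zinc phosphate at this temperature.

1.31e-33

Zn3(PO4)2(s) <=> 3 Zn^2+ + 2 PO4^3-
If s mol/L of Zn3(PO4)2 dissolves, [Zn^2+] = 3s and [PO4^3-] = 2s.
Ksp = [Zn^2+]^3[PO4^3-]^2
So Ksp = (3s)^3 × (2s)^2 = 108s^5
With s = 1.04 × 10^-7: Ksp = 1.31 x 10^-33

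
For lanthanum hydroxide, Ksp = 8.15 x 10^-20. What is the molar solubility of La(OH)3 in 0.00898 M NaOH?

La(OH)3(s) <=> La^3+(aq) + 3 OH^-(aq)
Ksp = [La^3+][OH^-]^3
Let s be the molar solubility in this solution. [La^3+] = s, [OH^-] = 0.00898 + 3s ≈ 0.00898 (common-ion effect: OH^- is already 0.00898 M).
Ksp ≈ s × (0.00898)^3
s = 1.13 x 10^-13 M
Check: 3s = 3.4 x 10^-13 ≪ 0.00898, so the approximation is valid.

s = 1.13 × 10^-13 M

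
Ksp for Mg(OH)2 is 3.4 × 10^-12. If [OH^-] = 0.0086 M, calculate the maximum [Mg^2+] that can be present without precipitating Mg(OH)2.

Mg(OH)2(s) ⇌ Mg^2+(aq) + 2 OH^-(aq)
Ksp = [Mg^2+][OH^-]^2
Precipitation begins when Q = Ksp. With [OH^-] = 0.0086 M:
3.4 × 10^-12 = (0.0086)^2 × [Mg^2+]
[Mg^2+] = (3.4 × 10^-12 / 7.40 x 10^-5) = 4.6 x 10^-8 M

[Mg^2+] = 4.6e-8 M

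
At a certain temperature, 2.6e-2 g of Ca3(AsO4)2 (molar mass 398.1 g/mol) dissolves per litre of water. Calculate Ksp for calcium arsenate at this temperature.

1.3 × 10^-19

Molar solubility s = (2.6 × 10^-2 g/L) / (398.1 g/mol) = 6.53 × 10^-5 M.
Ca3(AsO4)2(s) <=> 3 Ca^2+ + 2 AsO4^3-
Let s = molar solubility. Then [Ca^2+] = 3s and [AsO4^3-] = 2s.
Ksp = [Ca^2+]^3[AsO4^3-]^2
So Ksp = (3s)^3 × (2s)^2 = 108s^5
Ksp = 108 × (6.53 × 10^-5)^5 = 1.3 x 10^-19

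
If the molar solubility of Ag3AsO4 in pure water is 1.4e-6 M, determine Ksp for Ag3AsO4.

Ksp ≈ 1.0 × 10^-22

Ag3AsO4(s) <=> 3 Ag^+(aq) + AsO4^3-(aq)
If s mol/L of Ag3AsO4 dissolves, [Ag^+] = 3s and [AsO4^3-] = s.
Ksp = [Ag^+]^3[AsO4^3-]
So Ksp = (3s)^3 × s = 27s^4
Ksp = 27 × (1.4 × 10^-6)^4 = 1.0 × 10^-22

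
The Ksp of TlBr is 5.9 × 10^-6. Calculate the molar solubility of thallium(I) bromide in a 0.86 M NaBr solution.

TlBr(s) ⇌ Tl^+(aq) + Br^-(aq)
Ksp = [Tl^+][Br^-]
If s mol/L dissolves here, [Tl^+] = s, [Br^-] = 0.86 + s ≈ 0.86 (since Br^- from NaBr dominates).
Ksp ≈ s × 0.86
s = 6.9 × 10^-6 M
Check: s = 6.9 × 10^-6 ≪ 0.86, so the approximation is valid.

s ≈ 6.9 × 10^-6 M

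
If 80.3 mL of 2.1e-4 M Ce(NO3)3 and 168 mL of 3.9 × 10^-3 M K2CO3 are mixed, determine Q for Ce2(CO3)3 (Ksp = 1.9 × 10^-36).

Total volume = 80.3 + 168 = 248.3 mL.
[Ce^3+] = 2.1 x 10^-4 × (80.3/248.3) = 6.79 × 10^-5 M
[CO3^2-] = 3.9 × 10^-3 × (168/248.3) = 2.64 × 10^-3 M
Ce2(CO3)3(s) <=> 2 Ce^3+ + 3 CO3^2-, so Q = [Ce^3+]^2[CO3^2-]^3
Q = (6.79 × 10^-5)^2(2.64 × 10^-3)^3 = 8.5 × 10^-17
Q > Ksp, so Ce2(CO3)3 will precipitate.

Q ≈ 8.5 x 10^-17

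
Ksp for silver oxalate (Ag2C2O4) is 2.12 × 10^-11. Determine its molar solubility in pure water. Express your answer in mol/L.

s = 1.74 × 10^-4 M

Ag2C2O4(s) ⇌ 2 Ag^+(aq) + C2O4^2-(aq)
Ksp = [Ag^+]^2[C2O4^2-]
For each mole of Ag2C2O4 that dissolves: [Ag^+] = 2s, [C2O4^2-] = s.
So Ksp = (2s)^2 × s = 4s^3
s^3 = 2.12 × 10^-11 / 4, so s = 1.74 × 10^-4 M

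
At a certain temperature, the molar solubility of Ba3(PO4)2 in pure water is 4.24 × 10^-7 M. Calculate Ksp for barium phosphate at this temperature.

Ba3(PO4)2(s) ⇌ 3 Ba^2+(aq) + 2 PO4^3-(aq)
Let s = molar solubility. Then [Ba^2+] = 3s and [PO4^3-] = 2s.
Ksp = [Ba^2+]^3[PO4^3-]^2
Ksp = (3s)^3(2s)^2 = 108s^5
Ksp = 108 × (4.24 × 10^-7)^5 = 1.48 × 10^-30

Ksp ≈ 1.48e-30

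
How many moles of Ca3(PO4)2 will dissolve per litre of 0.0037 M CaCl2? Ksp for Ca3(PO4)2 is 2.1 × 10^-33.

s ≈ 1.0e-13 M

Ca3(PO4)2(s) <=> 3 Ca^2+ + 2 PO4^3-
Ksp = [Ca^2+]^3[PO4^3-]^2
Let s be the molar solubility in this solution. [Ca^2+] = 0.0037 + 3s ≈ 0.0037, [PO4^3-] = 2s (Ksp is small, so little additional dissolves).
Ksp ≈ (0.0037)^3 × (2s)^2
s = 1.0 x 10^-13 M
Check: 3s = 3.1 x 10^-13 ≪ 0.0037, so the approximation is valid.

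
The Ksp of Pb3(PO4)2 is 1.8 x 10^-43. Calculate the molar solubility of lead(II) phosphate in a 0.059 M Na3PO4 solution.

s ≈ 1.2 x 10^-14 M

Pb3(PO4)2(s) ⇌ 3 Pb^2+ + 2 PO4^3-
Ksp = [Pb^2+]^3[PO4^3-]^2
Let s = moles of Pb3(PO4)2 that dissolve per litre. [Pb^2+] = 3s, [PO4^3-] = 0.059 + 2s ≈ 0.059 (common-ion effect: PO4^3- is already 0.059 M).
Ksp ≈ (3s)^3 × (0.059)^2
s = 1.2 × 10^-14 M
Check: 2s = 2.5 x 10^-14 ≪ 0.059, so the approximation is valid.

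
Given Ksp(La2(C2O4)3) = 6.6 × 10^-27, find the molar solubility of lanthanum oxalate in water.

s ≈ 2.3 × 10^-6 M

La2(C2O4)3(s) <=> 2 La^3+ + 3 C2O4^2-
Ksp = [La^3+]^2[C2O4^2-]^3
Let s = molar solubility. Then [La^3+] = 2s and [C2O4^2-] = 3s.
Substituting: Ksp = (2s)^2(3s)^3 = 108s^5
s = (6.6 × 10^-27 / 108)^(1/5) = 2.3 × 10^-6 M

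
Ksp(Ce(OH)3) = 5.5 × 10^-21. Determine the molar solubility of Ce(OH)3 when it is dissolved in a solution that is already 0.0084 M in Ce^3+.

2.9 × 10^-7 M

Ce(OH)3(s) ⇌ Ce^3+ + 3 OH^-
Ksp = [Ce^3+][OH^-]^3
Let s = moles of Ce(OH)3 that dissolve per litre. [Ce^3+] = 0.0084 + s ≈ 0.0084, [OH^-] = 3s (common-ion effect: Ce^3+ is already 0.0084 M).
Ksp ≈ 0.0084 × (3s)^3
s = 2.9 x 10^-7 M
Check: s = 2.9 x 10^-7 ≪ 0.0084, so the approximation is valid.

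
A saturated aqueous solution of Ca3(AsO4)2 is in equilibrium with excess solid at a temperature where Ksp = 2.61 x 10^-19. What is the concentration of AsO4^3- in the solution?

1.51 × 10^-4 M

Ca3(AsO4)2(s) <=> 3 Ca^2+ + 2 AsO4^3-
Ksp = [Ca^2+]^3[AsO4^3-]^2
If s mol/L of Ca3(AsO4)2 dissolves, [Ca^2+] = 3s and [AsO4^3-] = 2s.
So Ksp = (3s)^3 × (2s)^2 = 108s^5
s = (2.61 x 10^-19 / 108)^(1/5) = 7.527 × 10^-5 M
[AsO4^3-] = 2s = 1.51 × 10^-4 M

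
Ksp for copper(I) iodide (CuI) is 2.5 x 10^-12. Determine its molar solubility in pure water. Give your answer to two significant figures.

CuI(s) ⇌ Cu^+(aq) + I^-(aq)
Ksp = [Cu^+][I^-]
With molar solubility s: [Cu^+] = s, [I^-] = s.
Ksp = (s)(s) = s^2
s = √(2.5 x 10^-12) = 1.6 × 10^-6 M

s ≈ 1.6 x 10^-6 M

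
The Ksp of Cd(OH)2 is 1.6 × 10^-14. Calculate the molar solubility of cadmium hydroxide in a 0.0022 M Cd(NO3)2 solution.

s ≈ 1.3 × 10^-6 M

Cd(OH)2(s) <=> Cd^2+ + 2 OH^-
Ksp = [Cd^2+][OH^-]^2
Let s = moles of Cd(OH)2 that dissolve per litre. [Cd^2+] = 0.0022 + s ≈ 0.0022, [OH^-] = 2s (since Cd^2+ from Cd(NO3)2 dominates).
Ksp ≈ 0.0022 × (2s)^2
s = 1.3 × 10^-6 M
Check: s = 1.3 x 10^-6 ≪ 0.0022, so the approximation is valid.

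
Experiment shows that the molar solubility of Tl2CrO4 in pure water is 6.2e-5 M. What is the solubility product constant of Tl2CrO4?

Tl2CrO4(s) <=> 2 Tl^+(aq) + CrO4^2-(aq)
Let s = molar solubility. Then [Tl^+] = 2s and [CrO4^2-] = s.
Ksp = [Tl^+]^2[CrO4^2-]
So Ksp = (2s)^2 × s = 4s^3
With s = 6.2 × 10^-5: Ksp = 9.5 x 10^-13

9.5 x 10^-13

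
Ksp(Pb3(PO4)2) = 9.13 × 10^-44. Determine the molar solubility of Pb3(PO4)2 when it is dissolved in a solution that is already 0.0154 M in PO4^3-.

Pb3(PO4)2(s) <=> 3 Pb^2+(aq) + 2 PO4^3-(aq)
Ksp = [Pb^2+]^3[PO4^3-]^2
If s mol/L dissolves here, [Pb^2+] = 3s, [PO4^3-] = 0.0154 + 2s ≈ 0.0154 (since the PO4^3- already present dominates).
Ksp ≈ (3s)^3 × (0.0154)^2
s = 2.42 × 10^-14 M
Check: 2s = 4.8 × 10^-14 ≪ 0.0154, so the approximation is valid.

s ≈ 2.42e-14 M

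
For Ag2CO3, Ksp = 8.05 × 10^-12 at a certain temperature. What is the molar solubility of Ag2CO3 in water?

s ≈ 1.26e-4 M

Ag2CO3(s) ⇌ 2 Ag^+ + CO3^2-
Ksp = [Ag^+]^2[CO3^2-]
With molar solubility s: [Ag^+] = 2s, [CO3^2-] = s.
Ksp = (2s)^2s = 4s^3
s^3 = 8.05 × 10^-12 / 4, so s = 1.26 x 10^-4 M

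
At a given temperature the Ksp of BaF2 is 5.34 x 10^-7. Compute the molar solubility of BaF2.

5.11 × 10^-3 M

BaF2(s) ⇌ Ba^2+ + 2 F^-
Ksp = [Ba^2+][F^-]^2
Let s = molar solubility. Then [Ba^2+] = s and [F^-] = 2s.
So Ksp = s × (2s)^2 = 4s^3
s = (5.34 x 10^-7 / 4)^(1/3) = 5.11 × 10^-3 M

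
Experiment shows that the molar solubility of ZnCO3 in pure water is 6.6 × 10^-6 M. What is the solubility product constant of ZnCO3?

ZnCO3(s) ⇌ Zn^2+(aq) + CO3^2-(aq)
For each mole of ZnCO3 that dissolves: [Zn^2+] = s, [CO3^2-] = s.
Ksp = [Zn^2+][CO3^2-]
Ksp = (s)(s) = s^2
With s = 6.6 × 10^-6: Ksp = 4.4 × 10^-11

4.4 x 10^-11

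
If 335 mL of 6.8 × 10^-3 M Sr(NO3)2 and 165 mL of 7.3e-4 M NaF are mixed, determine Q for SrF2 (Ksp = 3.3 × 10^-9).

Total volume = 335 + 165 = 500 mL.
[Sr^2+] = 6.8 x 10^-3 × (335/500) = 4.56 × 10^-3 M
[F^-] = 7.3 × 10^-4 × (165/500) = 2.41 x 10^-4 M
SrF2(s) ⇌ Sr^2+(aq) + 2 F^-(aq), so Q = [Sr^2+][F^-]^2
Q = (4.56 × 10^-3)(2.41 × 10^-4)^2 = 2.6 × 10^-10
Q < Ksp, so no precipitate of SrF2 forms.

Q ≈ 2.6 × 10^-10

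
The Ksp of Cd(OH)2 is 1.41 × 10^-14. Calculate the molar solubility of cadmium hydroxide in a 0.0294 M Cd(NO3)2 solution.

Cd(OH)2(s) <=> Cd^2+ + 2 OH^-
Ksp = [Cd^2+][OH^-]^2
Let s = moles of Cd(OH)2 that dissolve per litre. [Cd^2+] = 0.0294 + s ≈ 0.0294, [OH^-] = 2s (Ksp is small, so little additional dissolves).
Ksp ≈ 0.0294 × (2s)^2
s = 3.46 x 10^-7 M
Check: s = 3.5 × 10^-7 ≪ 0.0294, so the approximation is valid.

s = 3.46 x 10^-7 M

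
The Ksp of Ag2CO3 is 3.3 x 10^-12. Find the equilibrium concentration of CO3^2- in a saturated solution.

9.4 × 10^-5 M

Ag2CO3(s) ⇌ 2 Ag^+(aq) + CO3^2-(aq)
Ksp = [Ag^+]^2[CO3^2-]
If s mol/L of Ag2CO3 dissolves, [Ag^+] = 2s and [CO3^2-] = s.
Ksp = (2s)^2s = 4s^3
s^3 = 3.3 x 10^-12 / 4, so s = 9.38 × 10^-5 M
[CO3^2-] = s = 9.4 × 10^-5 M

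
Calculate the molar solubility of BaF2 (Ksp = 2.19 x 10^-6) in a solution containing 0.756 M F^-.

BaF2(s) ⇌ Ba^2+(aq) + 2 F^-(aq)
Ksp = [Ba^2+][F^-]^2
Let s = moles of BaF2 that dissolve per litre. [Ba^2+] = s, [F^-] = 0.756 + 2s ≈ 0.756 (common-ion effect: F^- is already 0.756 M).
Ksp ≈ s × (0.756)^2
s = 3.83 × 10^-6 M
Check: 2s = 7.7 x 10^-6 ≪ 0.756, so the approximation is valid.

3.83e-6 M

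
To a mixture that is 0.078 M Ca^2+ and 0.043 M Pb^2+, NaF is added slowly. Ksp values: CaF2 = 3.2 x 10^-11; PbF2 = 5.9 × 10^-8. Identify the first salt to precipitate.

CaF2

Precipitation of each salt starts when its ion product equals its Ksp.
For CaF2: 3.2 x 10^-11 = 0.078 × [F^-]^2  ⇒  [F^-] = 2.0 x 10^-5 M.
For PbF2: 5.9 × 10^-8 = 0.043 × [F^-]^2  ⇒  [F^-] = 1.2 × 10^-3 M.
The salt with the lower threshold [F^-] precipitates first: CaF2.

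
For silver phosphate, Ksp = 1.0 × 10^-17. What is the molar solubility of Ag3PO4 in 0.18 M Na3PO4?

Ag3PO4(s) ⇌ 3 Ag^+ + PO4^3-
Ksp = [Ag^+]^3[PO4^3-]
If s mol/L dissolves here, [Ag^+] = 3s, [PO4^3-] = 0.18 + s ≈ 0.18 (Ksp is small, so little additional dissolves).
Ksp ≈ (3s)^3 × 0.18
s = 1.3 × 10^-6 M
Check: s = 1.3 × 10^-6 ≪ 0.18, so the approximation is valid.

s ≈ 1.3e-6 M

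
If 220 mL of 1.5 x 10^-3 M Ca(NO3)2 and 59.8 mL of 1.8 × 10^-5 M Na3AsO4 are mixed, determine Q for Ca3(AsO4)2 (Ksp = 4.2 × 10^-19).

Total volume = 220 + 59.8 = 279.8 mL.
[Ca^2+] = 1.5 × 10^-3 × (220/279.8) = 1.18 × 10^-3 M
[AsO4^3-] = 1.8 × 10^-5 × (59.8/279.8) = 3.85 × 10^-6 M
Ca3(AsO4)2(s) <=> 3 Ca^2+(aq) + 2 AsO4^3-(aq), so Q = [Ca^2+]^3[AsO4^3-]^2
Q = (1.18 × 10^-3)^3(3.85 × 10^-6)^2 = 2.4 × 10^-20
Q < Ksp, so no precipitate of Ca3(AsO4)2 forms.

2.4 x 10^-20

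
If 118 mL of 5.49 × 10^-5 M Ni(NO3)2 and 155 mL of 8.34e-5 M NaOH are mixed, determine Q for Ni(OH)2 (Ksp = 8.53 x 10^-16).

Q ≈ 5.32 x 10^-14

Total volume = 118 + 155 = 273 mL.
[Ni^2+] = 5.49 × 10^-5 × (118/273) = 2.373 x 10^-5 M
[OH^-] = 8.34 × 10^-5 × (155/273) = 4.735 x 10^-5 M
Ni(OH)2(s) <=> Ni^2+ + 2 OH^-, so Q = [Ni^2+][OH^-]^2
Q = (2.373 × 10^-5)(4.735 x 10^-5)^2 = 5.32 x 10^-14
Q > Ksp, so Ni(OH)2 will precipitate.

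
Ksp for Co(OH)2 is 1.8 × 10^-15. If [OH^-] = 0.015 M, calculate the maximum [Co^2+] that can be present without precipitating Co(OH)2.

[Co^2+] ≈ 8.0 × 10^-12 M

Co(OH)2(s) ⇌ Co^2+ + 2 OH^-
Ksp = [Co^2+][OH^-]^2
Precipitation begins when Q = Ksp. With [OH^-] = 0.015 M:
1.8 × 10^-15 = (0.015)^2 × [Co^2+]
[Co^2+] = (1.8 × 10^-15 / 2.25 × 10^-4) = 8.0 × 10^-12 M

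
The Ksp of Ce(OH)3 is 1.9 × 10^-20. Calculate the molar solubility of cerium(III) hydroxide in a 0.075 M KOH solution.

Ce(OH)3(s) ⇌ Ce^3+(aq) + 3 OH^-(aq)
Ksp = [Ce^3+][OH^-]^3
Let s = moles of Ce(OH)3 that dissolve per litre. [Ce^3+] = s, [OH^-] = 0.075 + 3s ≈ 0.075 (common-ion effect: OH^- is already 0.075 M).
Ksp ≈ s × (0.075)^3
s = 4.5 x 10^-17 M
Check: 3s = 1.4 × 10^-16 ≪ 0.075, so the approximation is valid.

4.5 × 10^-17 M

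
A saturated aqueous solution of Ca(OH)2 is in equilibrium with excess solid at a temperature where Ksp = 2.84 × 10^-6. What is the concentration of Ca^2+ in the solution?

[Ca^2+] = 8.92e-3 M

Ca(OH)2(s) ⇌ Ca^2+(aq) + 2 OH^-(aq)
Ksp = [Ca^2+][OH^-]^2
If s mol/L of Ca(OH)2 dissolves, [Ca^2+] = s and [OH^-] = 2s.
So Ksp = s × (2s)^2 = 4s^3
s^3 = 2.84 × 10^-6 / 4, so s = 8.921 × 10^-3 M
[Ca^2+] = s = 8.92 × 10^-3 M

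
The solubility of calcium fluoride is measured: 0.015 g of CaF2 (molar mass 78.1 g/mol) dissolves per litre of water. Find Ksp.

2.8 × 10^-11

Molar solubility s = (1.5 × 10^-2 g/L) / (78.1 g/mol) = 1.92 x 10^-4 M.
CaF2(s) ⇌ Ca^2+ + 2 F^-
With molar solubility s: [Ca^2+] = s, [F^-] = 2s.
Ksp = [Ca^2+][F^-]^2
Ksp = s(2s)^2 = 4s^3
Ksp = 4 × (1.92 x 10^-4)^3 = 2.8 x 10^-11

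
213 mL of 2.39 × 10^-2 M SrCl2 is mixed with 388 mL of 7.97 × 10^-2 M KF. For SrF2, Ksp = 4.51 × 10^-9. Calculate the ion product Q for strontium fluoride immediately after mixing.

Total volume = 213 + 388 = 601 mL.
[Sr^2+] = 2.39 x 10^-2 × (213/601) = 8.470 x 10^-3 M
[F^-] = 7.97 × 10^-2 × (388/601) = 5.145 × 10^-2 M
SrF2(s) ⇌ Sr^2+ + 2 F^-, so Q = [Sr^2+][F^-]^2
Q = (8.470 x 10^-3)(5.145 × 10^-2)^2 = 2.24 × 10^-5
Q > Ksp, so SrF2 will precipitate.

Q ≈ 2.24 × 10^-5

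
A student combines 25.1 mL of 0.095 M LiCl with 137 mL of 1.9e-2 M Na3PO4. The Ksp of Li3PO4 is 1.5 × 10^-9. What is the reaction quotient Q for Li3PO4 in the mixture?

Q = 5.1e-8

Total volume = 25.1 + 137 = 162.1 mL.
[Li^+] = 9.5 × 10^-2 × (25.1/162.1) = 1.47 × 10^-2 M
[PO4^3-] = 1.9 × 10^-2 × (137/162.1) = 1.61 × 10^-2 M
Li3PO4(s) <=> 3 Li^+(aq) + PO4^3-(aq), so Q = [Li^+]^3[PO4^3-]
Q = (1.47 x 10^-2)^3(1.61 × 10^-2) = 5.1 × 10^-8
Q > Ksp, so Li3PO4 will precipitate.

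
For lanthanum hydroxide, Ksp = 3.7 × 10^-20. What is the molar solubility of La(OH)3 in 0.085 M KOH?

s = 6.0 x 10^-17 M

La(OH)3(s) ⇌ La^3+(aq) + 3 OH^-(aq)
Ksp = [La^3+][OH^-]^3
If s mol/L dissolves here, [La^3+] = s, [OH^-] = 0.085 + 3s ≈ 0.085 (common-ion effect: OH^- is already 0.085 M).
Ksp ≈ s × (0.085)^3
s = 6.0 x 10^-17 M
Check: 3s = 1.8 x 10^-16 ≪ 0.085, so the approximation is valid.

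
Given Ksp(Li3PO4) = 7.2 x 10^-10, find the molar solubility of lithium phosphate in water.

Li3PO4(s) ⇌ 3 Li^+ + PO4^3-
Ksp = [Li^+]^3[PO4^3-]
For each mole of Li3PO4 that dissolves: [Li^+] = 3s, [PO4^3-] = s.
Ksp = (3s)^3s = 27s^4
s^4 = 7.2 x 10^-10 / 27, so s = 2.3 × 10^-3 M

s ≈ 2.3 × 10^-3 M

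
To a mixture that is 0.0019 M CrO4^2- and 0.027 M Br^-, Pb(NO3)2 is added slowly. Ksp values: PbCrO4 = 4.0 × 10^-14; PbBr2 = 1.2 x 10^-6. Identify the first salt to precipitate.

Each salt begins to precipitate when Q = Ksp, i.e. when [Pb^2+] reaches its threshold.
For PbCrO4: 4.0 × 10^-14 = 0.0019 × [Pb^2+]  ⇒  [Pb^2+] = 2.1 × 10^-11 M.
For PbBr2: 1.2 x 10^-6 = (0.027)^2 × [Pb^2+]  ⇒  [Pb^2+] = 1.6 × 10^-3 M.
The salt with the lower threshold [Pb^2+] precipitates first: PbCrO4.

PbCrO4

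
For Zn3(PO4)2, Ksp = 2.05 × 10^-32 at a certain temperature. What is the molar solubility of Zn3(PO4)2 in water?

Zn3(PO4)2(s) ⇌ 3 Zn^2+ + 2 PO4^3-
Ksp = [Zn^2+]^3[PO4^3-]^2
Let s = molar solubility. Then [Zn^2+] = 3s and [PO4^3-] = 2s.
So Ksp = (3s)^3 × (2s)^2 = 108s^5
s^5 = 2.05 × 10^-32 / 108, so s = 1.80 x 10^-7 M

1.80 x 10^-7 M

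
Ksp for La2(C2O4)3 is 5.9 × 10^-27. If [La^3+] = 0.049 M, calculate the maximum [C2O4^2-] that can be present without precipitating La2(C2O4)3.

La2(C2O4)3(s) ⇌ 2 La^3+(aq) + 3 C2O4^2-(aq)
Ksp = [La^3+]^2[C2O4^2-]^3
Precipitation begins when Q = Ksp. With [La^3+] = 0.049 M:
5.9 × 10^-27 = (0.049)^2 × [C2O4^2-]^3
[C2O4^2-] = (5.9 × 10^-27 / 2.40 x 10^-3)^(1/3) = 1.3 x 10^-8 M

[C2O4^2-] = 1.3e-8 M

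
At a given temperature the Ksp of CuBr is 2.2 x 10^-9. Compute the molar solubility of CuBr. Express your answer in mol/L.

s ≈ 4.7e-5 M

CuBr(s) ⇌ Cu^+ + Br^-
Ksp = [Cu^+][Br^-]
Let s = molar solubility. Then [Cu^+] = s and [Br^-] = s.
Ksp = (s)(s) = s^2
s = (2.2 x 10^-9)^(1/2) = 4.7 x 10^-5 M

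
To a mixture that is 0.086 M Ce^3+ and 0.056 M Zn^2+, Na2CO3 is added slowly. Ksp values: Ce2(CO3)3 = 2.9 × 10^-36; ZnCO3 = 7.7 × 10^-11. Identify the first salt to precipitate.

Ce2(CO3)3

Precipitation of each salt starts when its ion product equals its Ksp.
For Ce2(CO3)3: 2.9 × 10^-36 = (0.086)^2 × [CO3^2-]^3  ⇒  [CO3^2-] = 7.3 x 10^-12 M.
For ZnCO3: 7.7 × 10^-11 = 0.056 × [CO3^2-]  ⇒  [CO3^2-] = 1.4 × 10^-9 M.
The salt with the lower threshold [CO3^2-] precipitates first: Ce2(CO3)3.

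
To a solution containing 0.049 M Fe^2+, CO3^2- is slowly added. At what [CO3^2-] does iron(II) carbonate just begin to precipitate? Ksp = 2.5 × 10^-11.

FeCO3(s) ⇌ Fe^2+ + CO3^2-
Ksp = [Fe^2+][CO3^2-]
Precipitation begins when Q = Ksp. With [Fe^2+] = 0.049 M:
2.5 × 10^-11 = (0.049) × [CO3^2-]
[CO3^2-] = (2.5 × 10^-11 / 4.9 × 10^-2) = 5.1 × 10^-10 M

5.1 × 10^-10 M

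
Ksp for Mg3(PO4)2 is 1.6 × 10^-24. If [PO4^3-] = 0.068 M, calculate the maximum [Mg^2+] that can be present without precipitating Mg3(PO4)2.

7.0e-8 M

Mg3(PO4)2(s) ⇌ 3 Mg^2+ + 2 PO4^3-
Ksp = [Mg^2+]^3[PO4^3-]^2
Precipitation begins when Q = Ksp. With [PO4^3-] = 0.068 M:
1.6 × 10^-24 = (0.068)^2 × [Mg^2+]^3
[Mg^2+] = (1.6 × 10^-24 / 4.62 × 10^-3)^(1/3) = 7.0 × 10^-8 M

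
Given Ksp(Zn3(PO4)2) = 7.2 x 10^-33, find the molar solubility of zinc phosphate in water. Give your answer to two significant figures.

Zn3(PO4)2(s) ⇌ 3 Zn^2+(aq) + 2 PO4^3-(aq)
Ksp = [Zn^2+]^3[PO4^3-]^2
With molar solubility s: [Zn^2+] = 3s, [PO4^3-] = 2s.
Substituting: Ksp = (3s)^3(2s)^2 = 108s^5
Solving, s = (7.2 x 10^-33/108)^(1/5) = 1.5 × 10^-7 M

s = 1.5 × 10^-7 M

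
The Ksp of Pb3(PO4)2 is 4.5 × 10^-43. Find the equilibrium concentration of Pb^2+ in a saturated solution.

[Pb^2+] = 4.0e-9 M

Pb3(PO4)2(s) ⇌ 3 Pb^2+(aq) + 2 PO4^3-(aq)
Ksp = [Pb^2+]^3[PO4^3-]^2
If s mol/L of Pb3(PO4)2 dissolves, [Pb^2+] = 3s and [PO4^3-] = 2s.
So Ksp = (3s)^3 × (2s)^2 = 108s^5
s = (4.5 × 10^-43 / 108)^(1/5) = 1.33 x 10^-9 M
[Pb^2+] = 3s = 4.0 x 10^-9 M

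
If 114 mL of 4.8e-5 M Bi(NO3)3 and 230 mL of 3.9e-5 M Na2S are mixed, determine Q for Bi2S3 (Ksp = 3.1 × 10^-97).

Total volume = 114 + 230 = 344 mL.
[Bi^3+] = 4.8 x 10^-5 × (114/344) = 1.59 × 10^-5 M
[S^2-] = 3.9 × 10^-5 × (230/344) = 2.61 x 10^-5 M
Bi2S3(s) ⇌ 2 Bi^3+ + 3 S^2-, so Q = [Bi^3+]^2[S^2-]^3
Q = (1.59 × 10^-5)^2(2.61 × 10^-5)^3 = 4.5 × 10^-24
Q > Ksp, so Bi2S3 will precipitate.

Q ≈ 4.5e-24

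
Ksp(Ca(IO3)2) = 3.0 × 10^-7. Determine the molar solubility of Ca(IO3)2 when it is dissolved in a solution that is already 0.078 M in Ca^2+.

s = 9.8e-4 M

Ca(IO3)2(s) <=> Ca^2+(aq) + 2 IO3^-(aq)
Ksp = [Ca^2+][IO3^-]^2
If s mol/L dissolves here, [Ca^2+] = 0.078 + s ≈ 0.078, [IO3^-] = 2s (common-ion effect: Ca^2+ is already 0.078 M).
Ksp ≈ 0.078 × (2s)^2
s = 9.8 × 10^-4 M
Check: s = 9.8 × 10^-4 ≪ 0.078, so the approximation is valid.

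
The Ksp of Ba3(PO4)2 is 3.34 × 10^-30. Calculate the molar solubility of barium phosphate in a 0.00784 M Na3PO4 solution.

1.26 x 10^-9 M

Ba3(PO4)2(s) ⇌ 3 Ba^2+(aq) + 2 PO4^3-(aq)
Ksp = [Ba^2+]^3[PO4^3-]^2
Let s = moles of Ba3(PO4)2 that dissolve per litre. [Ba^2+] = 3s, [PO4^3-] = 0.00784 + 2s ≈ 0.00784 (common-ion effect: PO4^3- is already 0.00784 M).
Ksp ≈ (3s)^3 × (0.00784)^2
s = 1.26 × 10^-9 M
Check: 2s = 2.5 x 10^-9 ≪ 0.00784, so the approximation is valid.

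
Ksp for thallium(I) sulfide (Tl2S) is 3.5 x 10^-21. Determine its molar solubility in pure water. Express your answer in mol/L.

s = 9.6e-8 M

Tl2S(s) ⇌ 2 Tl^+(aq) + S^2-(aq)
Ksp = [Tl^+]^2[S^2-]
For each mole of Tl2S that dissolves: [Tl^+] = 2s, [S^2-] = s.
So Ksp = (2s)^2 × s = 4s^3
Solving, s = (3.5 x 10^-21/4)^(1/3) = 9.6 x 10^-8 M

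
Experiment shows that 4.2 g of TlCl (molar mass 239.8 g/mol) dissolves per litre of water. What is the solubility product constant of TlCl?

Molar solubility s = (4.2 g/L) / (239.8 g/mol) = 1.75 × 10^-2 M.
TlCl(s) ⇌ Tl^+(aq) + Cl^-(aq)
Let s = molar solubility. Then [Tl^+] = s and [Cl^-] = s.
Ksp = [Tl^+][Cl^-]
Ksp = (s)(s) = s^2
Ksp = (1.75 × 10^-2)^2 = 3.1 x 10^-4

Ksp = 3.1 × 10^-4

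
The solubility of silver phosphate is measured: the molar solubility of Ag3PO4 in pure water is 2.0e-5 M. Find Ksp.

Ag3PO4(s) <=> 3 Ag^+ + PO4^3-
For each mole of Ag3PO4 that dissolves: [Ag^+] = 3s, [PO4^3-] = s.
Ksp = [Ag^+]^3[PO4^3-]
Substituting: Ksp = (3s)^3s = 27s^4
Ksp = 27 × (2.0 x 10^-5)^4 = 4.3 × 10^-18

Ksp = 4.3 × 10^-18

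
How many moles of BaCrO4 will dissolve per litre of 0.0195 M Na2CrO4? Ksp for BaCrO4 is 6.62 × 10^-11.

BaCrO4(s) ⇌ Ba^2+(aq) + CrO4^2-(aq)
Ksp = [Ba^2+][CrO4^2-]
If s mol/L dissolves here, [Ba^2+] = s, [CrO4^2-] = 0.0195 + s ≈ 0.0195 (Ksp is small, so little additional dissolves).
Ksp ≈ s × 0.0195
s = 3.39 x 10^-9 M
Check: s = 3.4 × 10^-9 ≪ 0.0195, so the approximation is valid.

s = 3.39 x 10^-9 M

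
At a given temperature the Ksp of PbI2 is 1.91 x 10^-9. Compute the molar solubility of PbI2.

PbI2(s) ⇌ Pb^2+(aq) + 2 I^-(aq)
Ksp = [Pb^2+][I^-]^2
With molar solubility s: [Pb^2+] = s, [I^-] = 2s.
Ksp = s(2s)^2 = 4s^3
Solving, s = (1.91 x 10^-9/4)^(1/3) = 7.82 × 10^-4 M

s = 7.82e-4 M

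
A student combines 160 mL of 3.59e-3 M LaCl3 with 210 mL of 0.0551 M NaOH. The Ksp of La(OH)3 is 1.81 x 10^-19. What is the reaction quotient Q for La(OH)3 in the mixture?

4.75 x 10^-8

Total volume = 160 + 210 = 370 mL.
[La^3+] = 3.59 x 10^-3 × (160/370) = 1.552 x 10^-3 M
[OH^-] = 5.51 x 10^-2 × (210/370) = 3.127 × 10^-2 M
La(OH)3(s) <=> La^3+(aq) + 3 OH^-(aq), so Q = [La^3+][OH^-]^3
Q = (1.552 x 10^-3)(3.127 × 10^-2)^3 = 4.75 × 10^-8
Q > Ksp, so La(OH)3 will precipitate.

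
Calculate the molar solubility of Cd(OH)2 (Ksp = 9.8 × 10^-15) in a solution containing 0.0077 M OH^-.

1.7 x 10^-10 M

Cd(OH)2(s) ⇌ Cd^2+(aq) + 2 OH^-(aq)
Ksp = [Cd^2+][OH^-]^2
If s mol/L dissolves here, [Cd^2+] = s, [OH^-] = 0.0077 + 2s ≈ 0.0077 (since the OH^- already present dominates).
Ksp ≈ s × (0.0077)^2
s = 1.7 x 10^-10 M
Check: 2s = 3.3 × 10^-10 ≪ 0.0077, so the approximation is valid.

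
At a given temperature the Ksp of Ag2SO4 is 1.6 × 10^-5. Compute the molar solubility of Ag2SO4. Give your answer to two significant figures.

s = 1.6e-2 M

Ag2SO4(s) ⇌ 2 Ag^+(aq) + SO4^2-(aq)
Ksp = [Ag^+]^2[SO4^2-]
For each mole of Ag2SO4 that dissolves: [Ag^+] = 2s, [SO4^2-] = s.
So Ksp = (2s)^2 × s = 4s^3
Solving, s = (1.6 × 10^-5/4)^(1/3) = 1.6 x 10^-2 M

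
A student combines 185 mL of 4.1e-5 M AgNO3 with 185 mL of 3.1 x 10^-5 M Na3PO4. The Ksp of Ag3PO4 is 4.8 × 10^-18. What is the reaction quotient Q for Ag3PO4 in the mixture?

Q = 1.3 × 10^-19

Total volume = 185 + 185 = 370 mL.
[Ag^+] = 4.1 × 10^-5 × (185/370) = 2.05 × 10^-5 M
[PO4^3-] = 3.1 x 10^-5 × (185/370) = 1.55 × 10^-5 M
Ag3PO4(s) ⇌ 3 Ag^+(aq) + PO4^3-(aq), so Q = [Ag^+]^3[PO4^3-]
Q = (2.05 × 10^-5)^3(1.55 × 10^-5) = 1.3 × 10^-19
Q < Ksp, so no precipitate of Ag3PO4 forms.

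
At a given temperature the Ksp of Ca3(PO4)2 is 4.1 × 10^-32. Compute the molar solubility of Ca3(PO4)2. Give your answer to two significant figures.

Ca3(PO4)2(s) ⇌ 3 Ca^2+(aq) + 2 PO4^3-(aq)
Ksp = [Ca^2+]^3[PO4^3-]^2
With molar solubility s: [Ca^2+] = 3s, [PO4^3-] = 2s.
Substituting: Ksp = (3s)^3(2s)^2 = 108s^5
s = (4.1 × 10^-32 / 108)^(1/5) = 2.1 × 10^-7 M

s ≈ 2.1 × 10^-7 M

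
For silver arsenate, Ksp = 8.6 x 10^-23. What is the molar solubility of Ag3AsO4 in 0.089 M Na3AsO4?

Ag3AsO4(s) <=> 3 Ag^+(aq) + AsO4^3-(aq)
Ksp = [Ag^+]^3[AsO4^3-]
If s mol/L dissolves here, [Ag^+] = 3s, [AsO4^3-] = 0.089 + s ≈ 0.089 (common-ion effect: AsO4^3- is already 0.089 M).
Ksp ≈ (3s)^3 × 0.089
s = 3.3 x 10^-8 M
Check: s = 3.3 × 10^-8 ≪ 0.089, so the approximation is valid.

s = 3.3 × 10^-8 M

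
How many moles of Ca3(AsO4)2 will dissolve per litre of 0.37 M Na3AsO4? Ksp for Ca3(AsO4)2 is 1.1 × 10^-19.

s = 3.1 × 10^-7 M

Ca3(AsO4)2(s) ⇌ 3 Ca^2+ + 2 AsO4^3-
Ksp = [Ca^2+]^3[AsO4^3-]^2
Let s = moles of Ca3(AsO4)2 that dissolve per litre. [Ca^2+] = 3s, [AsO4^3-] = 0.37 + 2s ≈ 0.37 (since AsO4^3- from Na3AsO4 dominates).
Ksp ≈ (3s)^3 × (0.37)^2
s = 3.1 × 10^-7 M
Check: 2s = 6.2 × 10^-7 ≪ 0.37, so the approximation is valid.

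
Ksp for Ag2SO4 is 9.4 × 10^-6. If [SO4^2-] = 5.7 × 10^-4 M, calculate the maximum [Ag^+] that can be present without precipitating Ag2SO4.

[Ag^+] ≈ 0.13 M

Ag2SO4(s) ⇌ 2 Ag^+ + SO4^2-
Ksp = [Ag^+]^2[SO4^2-]
Precipitation begins when Q = Ksp. With [SO4^2-] = 5.7 × 10^-4 M:
9.4 × 10^-6 = (5.7 × 10^-4) × [Ag^+]^2
[Ag^+] = (9.4 × 10^-6 / 5.7 × 10^-4)^(1/2) = 1.3 × 10^-1 M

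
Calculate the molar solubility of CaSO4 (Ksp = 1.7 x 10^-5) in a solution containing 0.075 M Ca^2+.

CaSO4(s) ⇌ Ca^2+(aq) + SO4^2-(aq)
Ksp = [Ca^2+][SO4^2-]
If s mol/L dissolves here, [Ca^2+] = 0.075 + s ≈ 0.075, [SO4^2-] = s (common-ion effect: Ca^2+ is already 0.075 M).
Ksp ≈ 0.075 × s
s = 2.3 × 10^-4 M
Check: s = 2.3 × 10^-4 ≪ 0.075, so the approximation is valid.

s = 2.3 x 10^-4 M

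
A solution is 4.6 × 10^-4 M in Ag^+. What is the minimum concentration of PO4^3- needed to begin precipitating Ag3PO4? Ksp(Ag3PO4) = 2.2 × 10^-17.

Ag3PO4(s) <=> 3 Ag^+ + PO4^3-
Ksp = [Ag^+]^3[PO4^3-]
Precipitation begins when Q = Ksp. With [Ag^+] = 4.6 × 10^-4 M:
2.2 × 10^-17 = (4.6 × 10^-4)^3 × [PO4^3-]
[PO4^3-] = (2.2 × 10^-17 / 9.73 × 10^-11) = 2.3 × 10^-7 M

[PO4^3-] ≈ 2.3e-7 M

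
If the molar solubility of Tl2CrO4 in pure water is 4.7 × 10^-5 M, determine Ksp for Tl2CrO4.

4.2 x 10^-13

Tl2CrO4(s) <=> 2 Tl^+ + CrO4^2-
Let s = molar solubility. Then [Tl^+] = 2s and [CrO4^2-] = s.
Ksp = [Tl^+]^2[CrO4^2-]
Ksp = (2s)^2s = 4s^3
With s = 4.7 × 10^-5: Ksp = 4.2 × 10^-13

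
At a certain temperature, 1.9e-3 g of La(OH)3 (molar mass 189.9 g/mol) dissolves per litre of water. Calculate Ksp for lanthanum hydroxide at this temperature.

Ksp = 2.7e-19

Molar solubility s = (1.9 × 10^-3 g/L) / (189.9 g/mol) = 1.00 × 10^-5 M.
La(OH)3(s) ⇌ La^3+(aq) + 3 OH^-(aq)
Let s = molar solubility. Then [La^3+] = s and [OH^-] = 3s.
Ksp = [La^3+][OH^-]^3
Substituting: Ksp = s(3s)^3 = 27s^4
With s = 1.00 x 10^-5: Ksp = 2.7 × 10^-19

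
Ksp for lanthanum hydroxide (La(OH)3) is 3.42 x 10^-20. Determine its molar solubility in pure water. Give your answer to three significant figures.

s ≈ 5.97e-6 M

La(OH)3(s) ⇌ La^3+(aq) + 3 OH^-(aq)
Ksp = [La^3+][OH^-]^3
If s mol/L of La(OH)3 dissolves, [La^3+] = s and [OH^-] = 3s.
Ksp = s(3s)^3 = 27s^4
Solving, s = (3.42 x 10^-20/27)^(1/4) = 5.97 × 10^-6 M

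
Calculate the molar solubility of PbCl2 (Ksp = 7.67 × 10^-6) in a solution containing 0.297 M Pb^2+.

s = 2.54e-3 M

PbCl2(s) ⇌ Pb^2+(aq) + 2 Cl^-(aq)
Ksp = [Pb^2+][Cl^-]^2
Let s = moles of PbCl2 that dissolve per litre. [Pb^2+] = 0.297 + s ≈ 0.297, [Cl^-] = 2s (Ksp is small, so little additional dissolves).
Ksp ≈ 0.297 × (2s)^2
s = 2.54 x 10^-3 M
Check: s = 2.5 × 10^-3 ≪ 0.297, so the approximation is valid.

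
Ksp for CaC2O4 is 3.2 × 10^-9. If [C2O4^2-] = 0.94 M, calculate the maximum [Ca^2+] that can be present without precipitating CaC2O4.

CaC2O4(s) ⇌ Ca^2+(aq) + C2O4^2-(aq)
Ksp = [Ca^2+][C2O4^2-]
Precipitation begins when Q = Ksp. With [C2O4^2-] = 0.94 M:
3.2 × 10^-9 = (0.94) × [Ca^2+]
[Ca^2+] = (3.2 × 10^-9 / 9.4 × 10^-1) = 3.4 × 10^-9 M

[Ca^2+] ≈ 3.4e-9 M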